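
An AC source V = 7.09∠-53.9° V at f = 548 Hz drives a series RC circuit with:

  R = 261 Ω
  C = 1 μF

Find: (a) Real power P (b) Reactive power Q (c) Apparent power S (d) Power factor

Step 1 — Angular frequency: ω = 2π·f = 2π·548 = 3443 rad/s.
Step 2 — Component impedances:
  R: Z = R = 261 Ω
  C: Z = 1/(jωC) = -j/(ω·C) = 0 - j290.4 Ω
Step 3 — Series combination: Z_total = R + C = 261 - j290.4 Ω = 390.5∠-48.1° Ω.
Step 4 — Source phasor: V = 7.09∠-53.9° V = 4.177 - j5.729 V.
Step 5 — Current: I = V / Z = 0.01806 - j0.001849 A = 0.01816∠-5.8° A.
Step 6 — Complex power: S = V·I* = 0.08605 - j0.09575 VA.
Step 7 — Real power: P = Re(S) = 0.08605 W.
Step 8 — Reactive power: Q = Im(S) = -0.09575 VAR.
Step 9 — Apparent power: |S| = 0.1287 VA.
Step 10 — Power factor: PF = P/|S| = 0.6684 (leading).

(a) P = 0.08605 W  (b) Q = -0.09575 VAR  (c) S = 0.1287 VA  (d) PF = 0.6684 (leading)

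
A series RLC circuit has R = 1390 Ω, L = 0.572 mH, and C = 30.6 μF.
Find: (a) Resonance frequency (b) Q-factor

Step 1 — Resonance condition Im(Z)=0 gives ω₀ = 1/√(LC).
Step 2 — ω₀ = 1/√(0.000572·3.06e-05) = 7559 rad/s.
Step 3 — f₀ = ω₀/(2π) = 1203 Hz.
Step 4 — Series Q: Q = ω₀L/R = 7559·0.000572/1390 = 0.00311.

(a) f₀ = 1203 Hz  (b) Q = 0.00311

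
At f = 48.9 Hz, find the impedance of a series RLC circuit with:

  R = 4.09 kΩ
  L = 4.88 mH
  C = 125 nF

Step 1 — Angular frequency: ω = 2π·f = 2π·48.9 = 307.2 rad/s.
Step 2 — Component impedances:
  R: Z = R = 4090 Ω
  L: Z = jωL = j·307.2·0.00488 = 0 + j1.499 Ω
  C: Z = 1/(jωC) = -j/(ω·C) = 0 - j2.604e+04 Ω
Step 3 — Series combination: Z_total = R + L + C = 4090 - j2.604e+04 Ω = 2.636e+04∠-81.1° Ω.

Z = 4090 - j2.604e+04 Ω = 2.636e+04∠-81.1° Ω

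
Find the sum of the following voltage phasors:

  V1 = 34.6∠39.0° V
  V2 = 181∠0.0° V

Step 1 — Convert each phasor to rectangular form:
  V1 = 34.6·(cos(39.0°) + j·sin(39.0°)) = 26.89 + j21.77 V
  V2 = 181·(cos(0.0°) + j·sin(0.0°)) = 181 V
Step 2 — Sum components: V_total = 207.9 + j21.77 V.
Step 3 — Convert to polar: |V_total| = 209 V, ∠V_total = 6.0°.

V_total = 209∠6.0° V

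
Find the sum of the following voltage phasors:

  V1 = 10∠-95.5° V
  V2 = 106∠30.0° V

Step 1 — Convert each phasor to rectangular form:
  V1 = 10·(cos(-95.5°) + j·sin(-95.5°)) = -0.9585 - j9.954 V
  V2 = 106·(cos(30.0°) + j·sin(30.0°)) = 91.8 + j53 V
Step 2 — Sum components: V_total = 90.84 + j43.05 V.
Step 3 — Convert to polar: |V_total| = 100.5 V, ∠V_total = 25.4°.

V_total = 100.5∠25.4° V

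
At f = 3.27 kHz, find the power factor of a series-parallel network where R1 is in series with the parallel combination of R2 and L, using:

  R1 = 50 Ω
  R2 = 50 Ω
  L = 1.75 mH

Step 1 — Angular frequency: ω = 2π·f = 2π·3270 = 2.055e+04 rad/s.
Step 2 — Component impedances:
  R1: Z = R = 50 Ω
  R2: Z = R = 50 Ω
  L: Z = jωL = j·2.055e+04·0.00175 = 0 + j35.96 Ω
Step 3 — Parallel branch: R2 || L = 1/(1/R2 + 1/L) = 17.04 + j23.7 Ω.
Step 4 — Series with R1: Z_total = R1 + (R2 || L) = 67.04 + j23.7 Ω = 71.11∠19.5° Ω.
Step 5 — Power factor: PF = cos(φ) = Re(Z)/|Z| = 67.04/71.11 = 0.9428.
Step 6 — Type: Im(Z) = 23.7 ⇒ lagging (phase φ = 19.5°).

PF = 0.9428 (lagging, φ = 19.5°)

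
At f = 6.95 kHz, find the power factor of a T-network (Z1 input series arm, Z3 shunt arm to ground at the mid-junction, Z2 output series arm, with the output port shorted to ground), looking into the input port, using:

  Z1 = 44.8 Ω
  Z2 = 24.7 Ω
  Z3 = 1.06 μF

Step 1 — Angular frequency: ω = 2π·f = 2π·6950 = 4.367e+04 rad/s.
Step 2 — Component impedances:
  Z1: Z = R = 44.8 Ω
  Z2: Z = R = 24.7 Ω
  Z3: Z = 1/(jωC) = -j/(ω·C) = 0 - j21.6 Ω
Step 3 — With the output port shorted to ground, the output series arm Z2 runs from the junction to ground; the shunt arm Z3 also runs from the junction to ground. They appear in parallel: Z3 || Z2 = 10.71 - j12.24 Ω.
Step 4 — Series with input arm Z1: Z_in = Z1 + (Z3 || Z2) = 55.51 - j12.24 Ω = 56.84∠-12.4° Ω.
Step 5 — Power factor: PF = cos(φ) = Re(Z)/|Z| = 55.506/56.839 = 0.9765.
Step 6 — Type: Im(Z) = -12.24 ⇒ leading (phase φ = -12.4°).

PF = 0.9765 (leading, φ = -12.4°)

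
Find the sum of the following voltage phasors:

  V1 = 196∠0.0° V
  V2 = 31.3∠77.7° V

Step 1 — Convert each phasor to rectangular form:
  V1 = 196·(cos(0.0°) + j·sin(0.0°)) = 196 V
  V2 = 31.3·(cos(77.7°) + j·sin(77.7°)) = 6.668 + j30.58 V
Step 2 — Sum components: V_total = 202.7 + j30.58 V.
Step 3 — Convert to polar: |V_total| = 205 V, ∠V_total = 8.6°.

V_total = 205∠8.6° V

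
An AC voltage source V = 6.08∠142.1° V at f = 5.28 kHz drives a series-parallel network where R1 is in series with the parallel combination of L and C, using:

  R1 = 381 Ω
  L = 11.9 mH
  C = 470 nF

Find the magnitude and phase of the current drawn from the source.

Step 1 — Angular frequency: ω = 2π·f = 2π·5280 = 3.318e+04 rad/s.
Step 2 — Component impedances:
  R1: Z = R = 381 Ω
  L: Z = jωL = j·3.318e+04·0.0119 = 0 + j394.8 Ω
  C: Z = 1/(jωC) = -j/(ω·C) = 0 - j64.13 Ω
Step 3 — Parallel branch: L || C = 1/(1/L + 1/C) = 0 - j76.57 Ω.
Step 4 — Series with R1: Z_total = R1 + (L || C) = 381 - j76.57 Ω = 388.6∠-11.4° Ω.
Step 5 — Source phasor: V = 6.08∠142.1° V = -4.798 + j3.735 V.
Step 6 — Ohm's law: I = V / Z_total = (-4.798 + j3.735) / (381 - j76.57) = -0.014 + j0.00699 A.
Step 7 — Convert to polar: |I| = 0.01565 A, ∠I = 153.5°.

I = 0.01565∠153.5° A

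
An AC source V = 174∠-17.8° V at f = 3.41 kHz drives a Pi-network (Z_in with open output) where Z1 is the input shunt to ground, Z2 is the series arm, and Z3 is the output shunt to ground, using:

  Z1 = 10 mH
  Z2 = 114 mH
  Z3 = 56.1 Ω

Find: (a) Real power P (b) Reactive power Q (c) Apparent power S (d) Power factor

Step 1 — Angular frequency: ω = 2π·f = 2π·3410 = 2.143e+04 rad/s.
Step 2 — Component impedances:
  Z1: Z = jωL = j·2.143e+04·0.01 = 0 + j214.3 Ω
  Z2: Z = jωL = j·2.143e+04·0.114 = 0 + j2443 Ω
  Z3: Z = R = 56.1 Ω
Step 3 — With open output, the series arm Z2 and the output shunt Z3 appear in series to ground: Z2 + Z3 = 56.1 + j2443 Ω.
Step 4 — Parallel with input shunt Z1: Z_in = Z1 || (Z2 + Z3) = 0.3647 + j197 Ω = 197∠89.9° Ω.
Step 5 — Source phasor: V = 174∠-17.8° V = 165.7 - j53.19 V.
Step 6 — Current: I = V / Z = -0.2685 - j0.8415 A = 0.8833∠-107.7° A.
Step 7 — Complex power: S = V·I* = 0.2845 + j153.7 VA.
Step 8 — Real power: P = Re(S) = 0.2845 W.
Step 9 — Reactive power: Q = Im(S) = 153.7 VAR.
Step 10 — Apparent power: |S| = 153.7 VA.
Step 11 — Power factor: PF = P/|S| = 0.001851 (lagging).

(a) P = 0.2845 W  (b) Q = 153.7 VAR  (c) S = 153.7 VA  (d) PF = 0.001851 (lagging)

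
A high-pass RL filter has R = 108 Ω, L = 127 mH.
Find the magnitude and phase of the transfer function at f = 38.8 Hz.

Step 1 — Angular frequency: ω = 2π·38.8 = 243.8 rad/s.
Step 2 — Transfer function: H(jω) = jωL/(R + jωL).
Step 3 — Numerator jωL = j·30.96; denominator R + jωL = 108 + j30.96.
Step 4 — H = 0.07594 + j0.2649.
Step 5 — Magnitude: |H| = 0.2756 (-11.2 dB); phase: φ = 74.0°.

|H| = 0.2756 (-11.2 dB), φ = 74.0°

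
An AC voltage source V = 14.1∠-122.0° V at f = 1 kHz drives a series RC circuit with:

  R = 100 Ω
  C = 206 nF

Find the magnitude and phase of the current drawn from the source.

Step 1 — Angular frequency: ω = 2π·f = 2π·1000 = 6283 rad/s.
Step 2 — Component impedances:
  R: Z = R = 100 Ω
  C: Z = 1/(jωC) = -j/(ω·C) = 0 - j772.6 Ω
Step 3 — Series combination: Z_total = R + C = 100 - j772.6 Ω = 779∠-82.6° Ω.
Step 4 — Source phasor: V = 14.1∠-122.0° V = -7.472 - j11.96 V.
Step 5 — Ohm's law: I = V / Z_total = (-7.472 - j11.96) / (100 - j772.6) = 0.01399 - j0.01148 A.
Step 6 — Convert to polar: |I| = 0.0181 A, ∠I = -39.4°.

I = 0.0181∠-39.4° A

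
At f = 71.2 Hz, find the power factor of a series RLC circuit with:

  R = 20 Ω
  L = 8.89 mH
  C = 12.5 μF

Step 1 — Angular frequency: ω = 2π·f = 2π·71.2 = 447.4 rad/s.
Step 2 — Component impedances:
  R: Z = R = 20 Ω
  L: Z = jωL = j·447.4·0.00889 = 0 + j3.977 Ω
  C: Z = 1/(jωC) = -j/(ω·C) = 0 - j178.8 Ω
Step 3 — Series combination: Z_total = R + L + C = 20 - j174.8 Ω = 176∠-83.5° Ω.
Step 4 — Power factor: PF = cos(φ) = Re(Z)/|Z| = 20/176 = 0.1136.
Step 5 — Type: Im(Z) = -174.8 ⇒ leading (phase φ = -83.5°).

PF = 0.1136 (leading, φ = -83.5°)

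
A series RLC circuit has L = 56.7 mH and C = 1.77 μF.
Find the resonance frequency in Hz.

Step 1 — Resonance condition Im(Z)=0 gives ω₀ = 1/√(LC).
Step 2 — ω₀ = 1/√(0.0567·1.77e-06) = 3157 rad/s.
Step 3 — f₀ = ω₀/(2π) = 502.4 Hz.

f₀ = 502.4 Hz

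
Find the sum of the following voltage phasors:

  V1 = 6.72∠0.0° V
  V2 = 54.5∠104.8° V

Step 1 — Convert each phasor to rectangular form:
  V1 = 6.72·(cos(0.0°) + j·sin(0.0°)) = 6.72 V
  V2 = 54.5·(cos(104.8°) + j·sin(104.8°)) = -13.92 + j52.69 V
Step 2 — Sum components: V_total = -7.202 + j52.69 V.
Step 3 — Convert to polar: |V_total| = 53.18 V, ∠V_total = 97.8°.

V_total = 53.18∠97.8° V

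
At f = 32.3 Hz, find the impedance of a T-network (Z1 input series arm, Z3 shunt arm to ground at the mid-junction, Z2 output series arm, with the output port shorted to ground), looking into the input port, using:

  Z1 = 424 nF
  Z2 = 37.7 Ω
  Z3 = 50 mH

Step 1 — Angular frequency: ω = 2π·f = 2π·32.3 = 202.9 rad/s.
Step 2 — Component impedances:
  Z1: Z = 1/(jωC) = -j/(ω·C) = 0 - j1.162e+04 Ω
  Z2: Z = R = 37.7 Ω
  Z3: Z = jωL = j·202.9·0.05 = 0 + j10.15 Ω
Step 3 — With the output port shorted to ground, the output series arm Z2 runs from the junction to ground; the shunt arm Z3 also runs from the junction to ground. They appear in parallel: Z3 || Z2 = 2.547 + j9.462 Ω.
Step 4 — Series with input arm Z1: Z_in = Z1 + (Z3 || Z2) = 2.547 - j1.161e+04 Ω = 1.161e+04∠-90.0° Ω.

Z = 2.547 - j1.161e+04 Ω = 1.161e+04∠-90.0° Ω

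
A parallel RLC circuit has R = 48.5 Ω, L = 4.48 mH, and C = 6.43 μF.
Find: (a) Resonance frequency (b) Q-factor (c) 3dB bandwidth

Step 1 — Resonance: ω₀ = 1/√(LC) = 1/√(0.00448·6.43e-06) = 5892 rad/s.
Step 2 — f₀ = ω₀/(2π) = 937.7 Hz.
Step 3 — Parallel Q: Q = R/(ω₀L) = 48.5/(5892·0.00448) = 1.837.
Step 4 — Bandwidth: Δω = ω₀/Q = 3207 rad/s; BW = Δω/(2π) = 510.3 Hz.

(a) f₀ = 937.7 Hz  (b) Q = 1.837  (c) BW = 510.3 Hz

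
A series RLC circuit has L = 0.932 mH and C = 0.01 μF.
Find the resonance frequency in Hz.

Step 1 — Resonance condition Im(Z)=0 gives ω₀ = 1/√(LC).
Step 2 — ω₀ = 1/√(0.000932·1e-08) = 3.276e+05 rad/s.
Step 3 — f₀ = ω₀/(2π) = 5.213e+04 Hz.

f₀ = 5.213e+04 Hz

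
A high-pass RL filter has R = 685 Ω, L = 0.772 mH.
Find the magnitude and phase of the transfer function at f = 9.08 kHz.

Step 1 — Angular frequency: ω = 2π·9080 = 5.705e+04 rad/s.
Step 2 — Transfer function: H(jω) = jωL/(R + jωL).
Step 3 — Numerator jωL = j·44.04; denominator R + jωL = 685 + j44.04.
Step 4 — H = 0.004117 + j0.06403.
Step 5 — Magnitude: |H| = 0.06416 (-23.9 dB); phase: φ = 86.3°.

|H| = 0.06416 (-23.9 dB), φ = 86.3°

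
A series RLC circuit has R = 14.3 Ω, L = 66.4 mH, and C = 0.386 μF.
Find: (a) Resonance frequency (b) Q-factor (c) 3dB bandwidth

Step 1 — Resonance: ω₀ = 1/√(LC) = 1/√(0.0664·3.86e-07) = 6246 rad/s.
Step 2 — f₀ = ω₀/(2π) = 994.1 Hz.
Step 3 — Series Q: Q = ω₀L/R = 6246·0.0664/14.3 = 29.
Step 4 — Bandwidth: Δω = ω₀/Q = 215.4 rad/s; BW = Δω/(2π) = 34.28 Hz.

(a) f₀ = 994.1 Hz  (b) Q = 29  (c) BW = 34.28 Hz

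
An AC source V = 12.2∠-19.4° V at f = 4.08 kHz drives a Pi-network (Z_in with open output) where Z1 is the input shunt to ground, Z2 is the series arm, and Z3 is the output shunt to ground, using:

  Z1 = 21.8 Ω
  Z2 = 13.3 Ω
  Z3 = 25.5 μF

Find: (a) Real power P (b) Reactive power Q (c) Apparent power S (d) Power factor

Step 1 — Angular frequency: ω = 2π·f = 2π·4080 = 2.564e+04 rad/s.
Step 2 — Component impedances:
  Z1: Z = R = 21.8 Ω
  Z2: Z = R = 13.3 Ω
  Z3: Z = 1/(jωC) = -j/(ω·C) = 0 - j1.53 Ω
Step 3 — With open output, the series arm Z2 and the output shunt Z3 appear in series to ground: Z2 + Z3 = 13.3 - j1.53 Ω.
Step 4 — Parallel with input shunt Z1: Z_in = Z1 || (Z2 + Z3) = 8.286 - j0.589 Ω = 8.307∠-4.1° Ω.
Step 5 — Source phasor: V = 12.2∠-19.4° V = 11.51 - j4.052 V.
Step 6 — Current: I = V / Z = 1.416 - j0.3884 A = 1.469∠-15.3° A.
Step 7 — Complex power: S = V·I* = 17.87 - j1.27 VA.
Step 8 — Real power: P = Re(S) = 17.87 W.
Step 9 — Reactive power: Q = Im(S) = -1.27 VAR.
Step 10 — Apparent power: |S| = 17.92 VA.
Step 11 — Power factor: PF = P/|S| = 0.9975 (leading).

(a) P = 17.87 W  (b) Q = -1.27 VAR  (c) S = 17.92 VA  (d) PF = 0.9975 (leading)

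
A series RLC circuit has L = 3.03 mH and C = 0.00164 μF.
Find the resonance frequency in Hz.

Step 1 — Resonance condition Im(Z)=0 gives ω₀ = 1/√(LC).
Step 2 — ω₀ = 1/√(0.00303·1.64e-09) = 4.486e+05 rad/s.
Step 3 — f₀ = ω₀/(2π) = 7.14e+04 Hz.

f₀ = 7.14e+04 Hz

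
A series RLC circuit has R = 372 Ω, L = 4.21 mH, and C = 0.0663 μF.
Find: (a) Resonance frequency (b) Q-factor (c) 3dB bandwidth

Step 1 — Resonance: ω₀ = 1/√(LC) = 1/√(0.00421·6.63e-08) = 5.986e+04 rad/s.
Step 2 — f₀ = ω₀/(2π) = 9526 Hz.
Step 3 — Series Q: Q = ω₀L/R = 5.986e+04·0.00421/372 = 0.6774.
Step 4 — Bandwidth: Δω = ω₀/Q = 8.836e+04 rad/s; BW = Δω/(2π) = 1.406e+04 Hz.

(a) f₀ = 9526 Hz  (b) Q = 0.6774  (c) BW = 1.406e+04 Hz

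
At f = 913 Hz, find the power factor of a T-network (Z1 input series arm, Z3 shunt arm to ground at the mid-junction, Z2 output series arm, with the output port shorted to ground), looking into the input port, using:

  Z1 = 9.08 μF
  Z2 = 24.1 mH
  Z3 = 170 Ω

Step 1 — Angular frequency: ω = 2π·f = 2π·913 = 5737 rad/s.
Step 2 — Component impedances:
  Z1: Z = 1/(jωC) = -j/(ω·C) = 0 - j19.2 Ω
  Z2: Z = jωL = j·5737·0.0241 = 0 + j138.3 Ω
  Z3: Z = R = 170 Ω
Step 3 — With the output port shorted to ground, the output series arm Z2 runs from the junction to ground; the shunt arm Z3 also runs from the junction to ground. They appear in parallel: Z3 || Z2 = 67.67 + j83.22 Ω.
Step 4 — Series with input arm Z1: Z_in = Z1 + (Z3 || Z2) = 67.67 + j64.02 Ω = 93.16∠43.4° Ω.
Step 5 — Power factor: PF = cos(φ) = Re(Z)/|Z| = 67.674/93.156 = 0.7265.
Step 6 — Type: Im(Z) = 64.02 ⇒ lagging (phase φ = 43.4°).

PF = 0.7265 (lagging, φ = 43.4°)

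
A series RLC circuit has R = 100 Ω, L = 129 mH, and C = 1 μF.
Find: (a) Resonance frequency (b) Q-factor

Step 1 — Resonance condition Im(Z)=0 gives ω₀ = 1/√(LC).
Step 2 — ω₀ = 1/√(0.129·1e-06) = 2784 rad/s.
Step 3 — f₀ = ω₀/(2π) = 443.1 Hz.
Step 4 — Series Q: Q = ω₀L/R = 2784·0.129/100 = 3.592.

(a) f₀ = 443.1 Hz  (b) Q = 3.592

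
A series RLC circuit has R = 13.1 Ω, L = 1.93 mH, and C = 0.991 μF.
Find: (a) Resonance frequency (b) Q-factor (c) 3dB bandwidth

Step 1 — Resonance: ω₀ = 1/√(LC) = 1/√(0.00193·9.91e-07) = 2.287e+04 rad/s.
Step 2 — f₀ = ω₀/(2π) = 3639 Hz.
Step 3 — Series Q: Q = ω₀L/R = 2.287e+04·0.00193/13.1 = 3.369.
Step 4 — Bandwidth: Δω = ω₀/Q = 6788 rad/s; BW = Δω/(2π) = 1080 Hz.

(a) f₀ = 3639 Hz  (b) Q = 3.369  (c) BW = 1080 Hz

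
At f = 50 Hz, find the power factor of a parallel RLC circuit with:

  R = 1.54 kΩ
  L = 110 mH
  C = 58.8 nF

Step 1 — Angular frequency: ω = 2π·f = 2π·50 = 314.2 rad/s.
Step 2 — Component impedances:
  R: Z = R = 1540 Ω
  L: Z = jωL = j·314.2·0.11 = 0 + j34.56 Ω
  C: Z = 1/(jωC) = -j/(ω·C) = 0 - j5.413e+04 Ω
Step 3 — Parallel combination: 1/Z_total = 1/R + 1/L + 1/C; Z_total = 0.7761 + j34.56 Ω = 34.57∠88.7° Ω.
Step 4 — Power factor: PF = cos(φ) = Re(Z)/|Z| = 0.7761/34.57 = 0.02245.
Step 5 — Type: Im(Z) = 34.56 ⇒ lagging (phase φ = 88.7°).

PF = 0.02245 (lagging, φ = 88.7°)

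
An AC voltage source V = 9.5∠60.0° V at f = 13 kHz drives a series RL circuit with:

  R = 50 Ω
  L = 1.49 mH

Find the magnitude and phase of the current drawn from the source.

Step 1 — Angular frequency: ω = 2π·f = 2π·1.3e+04 = 8.168e+04 rad/s.
Step 2 — Component impedances:
  R: Z = R = 50 Ω
  L: Z = jωL = j·8.168e+04·0.00149 = 0 + j121.7 Ω
Step 3 — Series combination: Z_total = R + L = 50 + j121.7 Ω = 131.6∠67.7° Ω.
Step 4 — Source phasor: V = 9.5∠60.0° V = 4.75 + j8.227 V.
Step 5 — Ohm's law: I = V / Z_total = (4.75 + j8.227) / (50 + j121.7) = 0.07156 - j0.009631 A.
Step 6 — Convert to polar: |I| = 0.0722 A, ∠I = -7.7°.

I = 0.0722∠-7.7° A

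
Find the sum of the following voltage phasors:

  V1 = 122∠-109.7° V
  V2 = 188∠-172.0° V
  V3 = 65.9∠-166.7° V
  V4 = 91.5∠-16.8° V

Step 1 — Convert each phasor to rectangular form:
  V1 = 122·(cos(-109.7°) + j·sin(-109.7°)) = -41.13 - j114.9 V
  V2 = 188·(cos(-172.0°) + j·sin(-172.0°)) = -186.2 - j26.16 V
  V3 = 65.9·(cos(-166.7°) + j·sin(-166.7°)) = -64.13 - j15.16 V
  V4 = 91.5·(cos(-16.8°) + j·sin(-16.8°)) = 87.59 - j26.45 V
Step 2 — Sum components: V_total = -203.8 - j182.6 V.
Step 3 — Convert to polar: |V_total| = 273.7 V, ∠V_total = -138.1°.

V_total = 273.7∠-138.1° V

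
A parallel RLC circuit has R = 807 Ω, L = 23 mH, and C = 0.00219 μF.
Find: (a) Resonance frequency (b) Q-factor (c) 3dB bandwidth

Step 1 — Resonance: ω₀ = 1/√(LC) = 1/√(0.023·2.19e-09) = 1.409e+05 rad/s.
Step 2 — f₀ = ω₀/(2π) = 2.243e+04 Hz.
Step 3 — Parallel Q: Q = R/(ω₀L) = 807/(1.409e+05·0.023) = 0.249.
Step 4 — Bandwidth: Δω = ω₀/Q = 5.658e+05 rad/s; BW = Δω/(2π) = 9.005e+04 Hz.

(a) f₀ = 2.243e+04 Hz  (b) Q = 0.249  (c) BW = 9.005e+04 Hz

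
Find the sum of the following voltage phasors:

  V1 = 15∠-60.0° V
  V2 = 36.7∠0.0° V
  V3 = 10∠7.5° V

Step 1 — Convert each phasor to rectangular form:
  V1 = 15·(cos(-60.0°) + j·sin(-60.0°)) = 7.5 - j12.99 V
  V2 = 36.7·(cos(0.0°) + j·sin(0.0°)) = 36.7 V
  V3 = 10·(cos(7.5°) + j·sin(7.5°)) = 9.914 + j1.305 V
Step 2 — Sum components: V_total = 54.11 - j11.69 V.
Step 3 — Convert to polar: |V_total| = 55.36 V, ∠V_total = -12.2°.

V_total = 55.36∠-12.2° V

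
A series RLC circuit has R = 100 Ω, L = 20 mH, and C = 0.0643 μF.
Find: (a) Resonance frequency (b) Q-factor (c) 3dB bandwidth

Step 1 — Resonance: ω₀ = 1/√(LC) = 1/√(0.02·6.43e-08) = 2.789e+04 rad/s.
Step 2 — f₀ = ω₀/(2π) = 4438 Hz.
Step 3 — Series Q: Q = ω₀L/R = 2.789e+04·0.02/100 = 5.577.
Step 4 — Bandwidth: Δω = ω₀/Q = 5000 rad/s; BW = Δω/(2π) = 795.8 Hz.

(a) f₀ = 4438 Hz  (b) Q = 5.577  (c) BW = 795.8 Hz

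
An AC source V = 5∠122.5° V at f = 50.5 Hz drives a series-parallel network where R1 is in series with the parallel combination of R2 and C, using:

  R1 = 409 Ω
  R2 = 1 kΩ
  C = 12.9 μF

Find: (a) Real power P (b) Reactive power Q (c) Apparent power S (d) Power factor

Step 1 — Angular frequency: ω = 2π·f = 2π·50.5 = 317.3 rad/s.
Step 2 — Component impedances:
  R1: Z = R = 409 Ω
  R2: Z = R = 1000 Ω
  C: Z = 1/(jωC) = -j/(ω·C) = 0 - j244.3 Ω
Step 3 — Parallel branch: R2 || C = 1/(1/R2 + 1/C) = 56.32 - j230.5 Ω.
Step 4 — Series with R1: Z_total = R1 + (R2 || C) = 465.3 - j230.5 Ω = 519.3∠-26.4° Ω.
Step 5 — Source phasor: V = 5∠122.5° V = -2.686 + j4.217 V.
Step 6 — Current: I = V / Z = -0.008241 + j0.00498 A = 0.009628∠148.9° A.
Step 7 — Complex power: S = V·I* = 0.04314 - j0.02137 VA.
Step 8 — Real power: P = Re(S) = 0.04314 W.
Step 9 — Reactive power: Q = Im(S) = -0.02137 VAR.
Step 10 — Apparent power: |S| = 0.04814 VA.
Step 11 — Power factor: PF = P/|S| = 0.896 (leading).

(a) P = 0.04314 W  (b) Q = -0.02137 VAR  (c) S = 0.04814 VA  (d) PF = 0.896 (leading)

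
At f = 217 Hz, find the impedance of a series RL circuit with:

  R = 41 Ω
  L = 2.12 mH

Step 1 — Angular frequency: ω = 2π·f = 2π·217 = 1363 rad/s.
Step 2 — Component impedances:
  R: Z = R = 41 Ω
  L: Z = jωL = j·1363·0.00212 = 0 + j2.891 Ω
Step 3 — Series combination: Z_total = R + L = 41 + j2.891 Ω = 41.1∠4.0° Ω.

Z = 41 + j2.891 Ω = 41.1∠4.0° Ω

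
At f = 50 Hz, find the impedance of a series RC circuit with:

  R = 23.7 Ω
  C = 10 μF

Step 1 — Angular frequency: ω = 2π·f = 2π·50 = 314.2 rad/s.
Step 2 — Component impedances:
  R: Z = R = 23.7 Ω
  C: Z = 1/(jωC) = -j/(ω·C) = 0 - j318.3 Ω
Step 3 — Series combination: Z_total = R + C = 23.7 - j318.3 Ω = 319.2∠-85.7° Ω.

Z = 23.7 - j318.3 Ω = 319.2∠-85.7° Ω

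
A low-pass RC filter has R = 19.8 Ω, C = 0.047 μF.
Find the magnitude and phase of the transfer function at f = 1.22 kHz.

Step 1 — Angular frequency: ω = 2π·1220 = 7665 rad/s.
Step 2 — Transfer function: H(jω) = 1/(1 + jωRC).
Step 3 — Denominator: 1 + jωRC = 1 + j·7665·19.8·4.7e-08 = 1 + j0.007134.
Step 4 — H = 0.9999 - j0.007133.
Step 5 — Magnitude: |H| = 1 (-0.0 dB); phase: φ = -0.4°.

|H| = 1 (-0.0 dB), φ = -0.4°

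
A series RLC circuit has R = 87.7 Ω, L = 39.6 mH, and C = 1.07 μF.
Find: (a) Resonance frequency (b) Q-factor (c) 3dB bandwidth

Step 1 — Resonance condition Im(Z)=0 gives ω₀ = 1/√(LC).
Step 2 — ω₀ = 1/√(0.0396·1.07e-06) = 4858 rad/s.
Step 3 — f₀ = ω₀/(2π) = 773.2 Hz.
Step 4 — Series Q: Q = ω₀L/R = 4858·0.0396/87.7 = 2.194.
Step 5 — 3dB bandwidth: Δω = ω₀/Q = 2215 rad/s; BW = Δω/(2π) = 352.5 Hz.

(a) f₀ = 773.2 Hz  (b) Q = 2.194  (c) BW = 352.5 Hz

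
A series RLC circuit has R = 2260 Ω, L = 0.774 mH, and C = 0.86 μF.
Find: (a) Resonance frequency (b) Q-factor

Step 1 — Resonance condition Im(Z)=0 gives ω₀ = 1/√(LC).
Step 2 — ω₀ = 1/√(0.000774·8.6e-07) = 3.876e+04 rad/s.
Step 3 — f₀ = ω₀/(2π) = 6169 Hz.
Step 4 — Series Q: Q = ω₀L/R = 3.876e+04·0.000774/2260 = 0.01327.

(a) f₀ = 6169 Hz  (b) Q = 0.01327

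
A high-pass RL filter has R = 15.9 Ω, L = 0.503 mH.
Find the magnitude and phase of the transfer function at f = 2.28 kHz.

Step 1 — Angular frequency: ω = 2π·2280 = 1.433e+04 rad/s.
Step 2 — Transfer function: H(jω) = jωL/(R + jωL).
Step 3 — Numerator jωL = j·7.206; denominator R + jωL = 15.9 + j7.206.
Step 4 — H = 0.1704 + j0.376.
Step 5 — Magnitude: |H| = 0.4128 (-7.7 dB); phase: φ = 65.6°.

|H| = 0.4128 (-7.7 dB), φ = 65.6°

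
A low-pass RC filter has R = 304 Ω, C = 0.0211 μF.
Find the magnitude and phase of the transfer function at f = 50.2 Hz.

Step 1 — Angular frequency: ω = 2π·50.2 = 315.4 rad/s.
Step 2 — Transfer function: H(jω) = 1/(1 + jωRC).
Step 3 — Denominator: 1 + jωRC = 1 + j·315.4·304·2.11e-08 = 1 + j0.002023.
Step 4 — H = 1 - j0.002023.
Step 5 — Magnitude: |H| = 1 (-0.0 dB); phase: φ = -0.1°.

|H| = 1 (-0.0 dB), φ = -0.1°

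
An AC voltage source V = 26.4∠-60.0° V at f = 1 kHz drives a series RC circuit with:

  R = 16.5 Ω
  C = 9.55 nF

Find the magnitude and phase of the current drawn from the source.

Step 1 — Angular frequency: ω = 2π·f = 2π·1000 = 6283 rad/s.
Step 2 — Component impedances:
  R: Z = R = 16.5 Ω
  C: Z = 1/(jωC) = -j/(ω·C) = 0 - j1.667e+04 Ω
Step 3 — Series combination: Z_total = R + C = 16.5 - j1.667e+04 Ω = 1.667e+04∠-89.9° Ω.
Step 4 — Source phasor: V = 26.4∠-60.0° V = 13.2 - j22.86 V.
Step 5 — Ohm's law: I = V / Z_total = (13.2 - j22.86) / (16.5 - j1.667e+04) = 0.001373 + j0.0007907 A.
Step 6 — Convert to polar: |I| = 0.001584 A, ∠I = 29.9°.

I = 0.001584∠29.9° A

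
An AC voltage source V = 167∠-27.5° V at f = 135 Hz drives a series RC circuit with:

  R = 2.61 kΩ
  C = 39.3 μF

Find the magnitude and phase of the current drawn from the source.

Step 1 — Angular frequency: ω = 2π·f = 2π·135 = 848.2 rad/s.
Step 2 — Component impedances:
  R: Z = R = 2610 Ω
  C: Z = 1/(jωC) = -j/(ω·C) = 0 - j30 Ω
Step 3 — Series combination: Z_total = R + C = 2610 - j30 Ω = 2610∠-0.7° Ω.
Step 4 — Source phasor: V = 167∠-27.5° V = 148.1 - j77.11 V.
Step 5 — Ohm's law: I = V / Z_total = (148.1 - j77.11) / (2610 - j30) = 0.05709 - j0.02889 A.
Step 6 — Convert to polar: |I| = 0.06398 A, ∠I = -26.8°.

I = 0.06398∠-26.8° A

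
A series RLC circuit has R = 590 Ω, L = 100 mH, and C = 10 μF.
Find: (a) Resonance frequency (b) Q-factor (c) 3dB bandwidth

Step 1 — Resonance: ω₀ = 1/√(LC) = 1/√(0.1·1e-05) = 1000 rad/s.
Step 2 — f₀ = ω₀/(2π) = 159.2 Hz.
Step 3 — Series Q: Q = ω₀L/R = 1000·0.1/590 = 0.1695.
Step 4 — Bandwidth: Δω = ω₀/Q = 5900 rad/s; BW = Δω/(2π) = 939 Hz.

(a) f₀ = 159.2 Hz  (b) Q = 0.1695  (c) BW = 939 Hz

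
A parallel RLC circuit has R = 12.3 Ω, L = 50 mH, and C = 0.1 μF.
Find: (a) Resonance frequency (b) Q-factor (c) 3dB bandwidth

Step 1 — Resonance: ω₀ = 1/√(LC) = 1/√(0.05·1e-07) = 1.414e+04 rad/s.
Step 2 — f₀ = ω₀/(2π) = 2251 Hz.
Step 3 — Parallel Q: Q = R/(ω₀L) = 12.3/(1.414e+04·0.05) = 0.01739.
Step 4 — Bandwidth: Δω = ω₀/Q = 8.13e+05 rad/s; BW = Δω/(2π) = 1.294e+05 Hz.

(a) f₀ = 2251 Hz  (b) Q = 0.01739  (c) BW = 1.294e+05 Hz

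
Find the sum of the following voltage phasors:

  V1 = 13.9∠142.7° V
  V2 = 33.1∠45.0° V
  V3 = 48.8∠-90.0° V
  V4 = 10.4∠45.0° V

Step 1 — Convert each phasor to rectangular form:
  V1 = 13.9·(cos(142.7°) + j·sin(142.7°)) = -11.06 + j8.423 V
  V2 = 33.1·(cos(45.0°) + j·sin(45.0°)) = 23.41 + j23.41 V
  V3 = 48.8·(cos(-90.0°) + j·sin(-90.0°)) = 0 - j48.8 V
  V4 = 10.4·(cos(45.0°) + j·sin(45.0°)) = 7.354 + j7.354 V
Step 2 — Sum components: V_total = 19.7 - j9.618 V.
Step 3 — Convert to polar: |V_total| = 21.92 V, ∠V_total = -26.0°.

V_total = 21.92∠-26.0° V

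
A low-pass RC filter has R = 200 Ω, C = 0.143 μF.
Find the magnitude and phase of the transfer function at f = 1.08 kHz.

Step 1 — Angular frequency: ω = 2π·1080 = 6786 rad/s.
Step 2 — Transfer function: H(jω) = 1/(1 + jωRC).
Step 3 — Denominator: 1 + jωRC = 1 + j·6786·200·1.43e-07 = 1 + j0.1941.
Step 4 — H = 0.9637 - j0.187.
Step 5 — Magnitude: |H| = 0.9817 (-0.2 dB); phase: φ = -11.0°.

|H| = 0.9817 (-0.2 dB), φ = -11.0°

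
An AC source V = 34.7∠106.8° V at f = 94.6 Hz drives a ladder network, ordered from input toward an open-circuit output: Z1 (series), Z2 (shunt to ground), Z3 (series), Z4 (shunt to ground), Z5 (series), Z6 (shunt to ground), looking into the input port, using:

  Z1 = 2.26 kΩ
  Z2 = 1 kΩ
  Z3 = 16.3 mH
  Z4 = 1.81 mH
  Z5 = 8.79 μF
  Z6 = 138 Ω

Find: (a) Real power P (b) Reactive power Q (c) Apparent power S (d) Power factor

Step 1 — Angular frequency: ω = 2π·f = 2π·94.6 = 594.4 rad/s.
Step 2 — Component impedances:
  Z1: Z = R = 2260 Ω
  Z2: Z = R = 1000 Ω
  Z3: Z = jωL = j·594.4·0.0163 = 0 + j9.689 Ω
  Z4: Z = jωL = j·594.4·0.00181 = 0 + j1.076 Ω
  Z5: Z = 1/(jωC) = -j/(ω·C) = 0 - j191.4 Ω
  Z6: Z = R = 138 Ω
Step 3 — Ladder network (open output): work backward from the far end, alternating series and parallel combinations. Z_in = 2260 + j10.77 Ω = 2260∠0.3° Ω.
Step 4 — Source phasor: V = 34.7∠106.8° V = -10.03 + j33.22 V.
Step 5 — Current: I = V / Z = -0.004367 + j0.01472 A = 0.01535∠106.5° A.
Step 6 — Complex power: S = V·I* = 0.5327 + j0.002538 VA.
Step 7 — Real power: P = Re(S) = 0.5327 W.
Step 8 — Reactive power: Q = Im(S) = 0.002538 VAR.
Step 9 — Apparent power: |S| = 0.5327 VA.
Step 10 — Power factor: PF = P/|S| = 1 (lagging).

(a) P = 0.5327 W  (b) Q = 0.002538 VAR  (c) S = 0.5327 VA  (d) PF = 1 (lagging)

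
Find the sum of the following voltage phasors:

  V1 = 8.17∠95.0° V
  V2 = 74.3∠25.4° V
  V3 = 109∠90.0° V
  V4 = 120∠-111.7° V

Step 1 — Convert each phasor to rectangular form:
  V1 = 8.17·(cos(95.0°) + j·sin(95.0°)) = -0.7121 + j8.139 V
  V2 = 74.3·(cos(25.4°) + j·sin(25.4°)) = 67.12 + j31.87 V
  V3 = 109·(cos(90.0°) + j·sin(90.0°)) = 0 + j109 V
  V4 = 120·(cos(-111.7°) + j·sin(-111.7°)) = -44.37 - j111.5 V
Step 2 — Sum components: V_total = 22.04 + j37.51 V.
Step 3 — Convert to polar: |V_total| = 43.51 V, ∠V_total = 59.6°.

V_total = 43.51∠59.6° V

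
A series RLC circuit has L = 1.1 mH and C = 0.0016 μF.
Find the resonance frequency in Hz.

Step 1 — Resonance condition Im(Z)=0 gives ω₀ = 1/√(LC).
Step 2 — ω₀ = 1/√(0.0011·1.6e-09) = 7.538e+05 rad/s.
Step 3 — f₀ = ω₀/(2π) = 1.2e+05 Hz.

f₀ = 1.2e+05 Hz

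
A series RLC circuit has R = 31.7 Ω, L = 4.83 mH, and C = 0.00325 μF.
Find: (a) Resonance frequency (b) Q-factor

Step 1 — Resonance condition Im(Z)=0 gives ω₀ = 1/√(LC).
Step 2 — ω₀ = 1/√(0.00483·3.25e-09) = 2.524e+05 rad/s.
Step 3 — f₀ = ω₀/(2π) = 4.017e+04 Hz.
Step 4 — Series Q: Q = ω₀L/R = 2.524e+05·0.00483/31.7 = 38.46.

(a) f₀ = 4.017e+04 Hz  (b) Q = 38.46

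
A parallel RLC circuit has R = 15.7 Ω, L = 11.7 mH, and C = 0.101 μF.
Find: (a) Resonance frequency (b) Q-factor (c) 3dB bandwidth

Step 1 — Resonance: ω₀ = 1/√(LC) = 1/√(0.0117·1.01e-07) = 2.909e+04 rad/s.
Step 2 — f₀ = ω₀/(2π) = 4630 Hz.
Step 3 — Parallel Q: Q = R/(ω₀L) = 15.7/(2.909e+04·0.0117) = 0.04613.
Step 4 — Bandwidth: Δω = ω₀/Q = 6.306e+05 rad/s; BW = Δω/(2π) = 1.004e+05 Hz.

(a) f₀ = 4630 Hz  (b) Q = 0.04613  (c) BW = 1.004e+05 Hz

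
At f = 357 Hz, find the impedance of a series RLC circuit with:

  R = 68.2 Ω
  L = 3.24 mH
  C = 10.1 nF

Step 1 — Angular frequency: ω = 2π·f = 2π·357 = 2243 rad/s.
Step 2 — Component impedances:
  R: Z = R = 68.2 Ω
  L: Z = jωL = j·2243·0.00324 = 0 + j7.268 Ω
  C: Z = 1/(jωC) = -j/(ω·C) = 0 - j4.414e+04 Ω
Step 3 — Series combination: Z_total = R + L + C = 68.2 - j4.413e+04 Ω = 4.413e+04∠-89.9° Ω.

Z = 68.2 - j4.413e+04 Ω = 4.413e+04∠-89.9° Ω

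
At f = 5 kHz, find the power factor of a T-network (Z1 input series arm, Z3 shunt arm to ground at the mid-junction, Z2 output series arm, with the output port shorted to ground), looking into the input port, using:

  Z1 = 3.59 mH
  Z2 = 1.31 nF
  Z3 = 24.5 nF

Step 1 — Angular frequency: ω = 2π·f = 2π·5000 = 3.142e+04 rad/s.
Step 2 — Component impedances:
  Z1: Z = jωL = j·3.142e+04·0.00359 = 0 + j112.8 Ω
  Z2: Z = 1/(jωC) = -j/(ω·C) = 0 - j2.43e+04 Ω
  Z3: Z = 1/(jωC) = -j/(ω·C) = 0 - j1299 Ω
Step 3 — With the output port shorted to ground, the output series arm Z2 runs from the junction to ground; the shunt arm Z3 also runs from the junction to ground. They appear in parallel: Z3 || Z2 = 0 - j1233 Ω.
Step 4 — Series with input arm Z1: Z_in = Z1 + (Z3 || Z2) = 0 - j1120 Ω = 1120∠-90.0° Ω.
Step 5 — Power factor: PF = cos(φ) = Re(Z)/|Z| = 0/1120 = 0.
Step 6 — Type: Im(Z) = -1120 ⇒ leading (phase φ = -90.0°).

PF = 0 (leading, φ = -90.0°)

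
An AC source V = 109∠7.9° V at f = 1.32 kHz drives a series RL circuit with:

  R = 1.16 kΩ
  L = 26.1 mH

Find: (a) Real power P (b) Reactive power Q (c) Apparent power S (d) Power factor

Step 1 — Angular frequency: ω = 2π·f = 2π·1320 = 8294 rad/s.
Step 2 — Component impedances:
  R: Z = R = 1160 Ω
  L: Z = jωL = j·8294·0.0261 = 0 + j216.5 Ω
Step 3 — Series combination: Z_total = R + L = 1160 + j216.5 Ω = 1180∠10.6° Ω.
Step 4 — Source phasor: V = 109∠7.9° V = 108 + j14.98 V.
Step 5 — Current: I = V / Z = 0.09227 - j0.004304 A = 0.09237∠-2.7° A.
Step 6 — Complex power: S = V·I* = 9.898 + j1.847 VA.
Step 7 — Real power: P = Re(S) = 9.898 W.
Step 8 — Reactive power: Q = Im(S) = 1.847 VAR.
Step 9 — Apparent power: |S| = 10.07 VA.
Step 10 — Power factor: PF = P/|S| = 0.983 (lagging).

(a) P = 9.898 W  (b) Q = 1.847 VAR  (c) S = 10.07 VA  (d) PF = 0.983 (lagging)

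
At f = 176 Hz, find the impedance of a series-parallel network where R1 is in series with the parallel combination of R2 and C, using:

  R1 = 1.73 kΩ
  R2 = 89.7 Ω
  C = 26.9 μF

Step 1 — Angular frequency: ω = 2π·f = 2π·176 = 1106 rad/s.
Step 2 — Component impedances:
  R1: Z = R = 1730 Ω
  R2: Z = R = 89.7 Ω
  C: Z = 1/(jωC) = -j/(ω·C) = 0 - j33.62 Ω
Step 3 — Parallel branch: R2 || C = 1/(1/R2 + 1/C) = 11.05 - j29.48 Ω.
Step 4 — Series with R1: Z_total = R1 + (R2 || C) = 1741 - j29.48 Ω = 1741∠-1.0° Ω.

Z = 1741 - j29.48 Ω = 1741∠-1.0° Ω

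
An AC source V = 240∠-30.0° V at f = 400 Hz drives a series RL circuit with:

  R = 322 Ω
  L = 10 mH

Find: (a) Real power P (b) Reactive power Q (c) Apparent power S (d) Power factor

Step 1 — Angular frequency: ω = 2π·f = 2π·400 = 2513 rad/s.
Step 2 — Component impedances:
  R: Z = R = 322 Ω
  L: Z = jωL = j·2513·0.01 = 0 + j25.13 Ω
Step 3 — Series combination: Z_total = R + L = 322 + j25.13 Ω = 323∠4.5° Ω.
Step 4 — Source phasor: V = 240∠-30.0° V = 207.8 - j120 V.
Step 5 — Current: I = V / Z = 0.6127 - j0.4205 A = 0.7431∠-34.5° A.
Step 6 — Complex power: S = V·I* = 177.8 + j13.88 VA.
Step 7 — Real power: P = Re(S) = 177.8 W.
Step 8 — Reactive power: Q = Im(S) = 13.88 VAR.
Step 9 — Apparent power: |S| = 178.3 VA.
Step 10 — Power factor: PF = P/|S| = 0.997 (lagging).

(a) P = 177.8 W  (b) Q = 13.88 VAR  (c) S = 178.3 VA  (d) PF = 0.997 (lagging)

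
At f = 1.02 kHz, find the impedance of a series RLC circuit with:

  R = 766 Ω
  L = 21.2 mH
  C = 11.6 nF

Step 1 — Angular frequency: ω = 2π·f = 2π·1020 = 6409 rad/s.
Step 2 — Component impedances:
  R: Z = R = 766 Ω
  L: Z = jωL = j·6409·0.0212 = 0 + j135.9 Ω
  C: Z = 1/(jωC) = -j/(ω·C) = 0 - j1.345e+04 Ω
Step 3 — Series combination: Z_total = R + L + C = 766 - j1.332e+04 Ω = 1.334e+04∠-86.7° Ω.

Z = 766 - j1.332e+04 Ω = 1.334e+04∠-86.7° Ω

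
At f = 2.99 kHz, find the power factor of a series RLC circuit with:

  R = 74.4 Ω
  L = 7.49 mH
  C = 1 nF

Step 1 — Angular frequency: ω = 2π·f = 2π·2990 = 1.879e+04 rad/s.
Step 2 — Component impedances:
  R: Z = R = 74.4 Ω
  L: Z = jωL = j·1.879e+04·0.00749 = 0 + j140.7 Ω
  C: Z = 1/(jωC) = -j/(ω·C) = 0 - j5.323e+04 Ω
Step 3 — Series combination: Z_total = R + L + C = 74.4 - j5.309e+04 Ω = 5.309e+04∠-89.9° Ω.
Step 4 — Power factor: PF = cos(φ) = Re(Z)/|Z| = 74.4/5.309e+04 = 0.001401.
Step 5 — Type: Im(Z) = -5.309e+04 ⇒ leading (phase φ = -89.9°).

PF = 0.001401 (leading, φ = -89.9°)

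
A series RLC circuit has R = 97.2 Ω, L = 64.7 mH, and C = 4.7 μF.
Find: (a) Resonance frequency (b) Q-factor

Step 1 — Resonance condition Im(Z)=0 gives ω₀ = 1/√(LC).
Step 2 — ω₀ = 1/√(0.0647·4.7e-06) = 1813 rad/s.
Step 3 — f₀ = ω₀/(2π) = 288.6 Hz.
Step 4 — Series Q: Q = ω₀L/R = 1813·0.0647/97.2 = 1.207.

(a) f₀ = 288.6 Hz  (b) Q = 1.207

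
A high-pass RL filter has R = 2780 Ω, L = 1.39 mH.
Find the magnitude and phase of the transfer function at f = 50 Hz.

Step 1 — Angular frequency: ω = 2π·50 = 314.2 rad/s.
Step 2 — Transfer function: H(jω) = jωL/(R + jωL).
Step 3 — Numerator jωL = j·0.4367; denominator R + jωL = 2780 + j0.4367.
Step 4 — H = 2.467e-08 + j0.0001571.
Step 5 — Magnitude: |H| = 0.0001571 (-76.1 dB); phase: φ = 90.0°.

|H| = 0.0001571 (-76.1 dB), φ = 90.0°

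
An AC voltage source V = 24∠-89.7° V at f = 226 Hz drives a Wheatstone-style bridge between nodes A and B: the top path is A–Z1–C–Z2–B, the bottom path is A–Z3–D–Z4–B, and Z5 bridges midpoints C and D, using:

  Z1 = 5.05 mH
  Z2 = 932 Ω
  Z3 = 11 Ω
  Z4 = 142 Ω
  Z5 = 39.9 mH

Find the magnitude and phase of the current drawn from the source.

Step 1 — Angular frequency: ω = 2π·f = 2π·226 = 1420 rad/s.
Step 2 — Component impedances:
  Z1: Z = jωL = j·1420·0.00505 = 0 + j7.171 Ω
  Z2: Z = R = 932 Ω
  Z3: Z = R = 11 Ω
  Z4: Z = R = 142 Ω
  Z5: Z = jωL = j·1420·0.0399 = 0 + j56.66 Ω
Step 3 — Bridge requires nodal analysis (the Z5 bridge couples midpoints C and D, so the two paths cannot be reduced to a simple series/parallel combination). Setting node B to ground and injecting 1 A at node A, the 3-node admittance system at A, C, D solves to V_A = Z_AB = 131.5 + j1.537 Ω = 131.5∠0.7° Ω.
Step 4 — Source phasor: V = 24∠-89.7° V = 0.1257 - j24 V.
Step 5 — Ohm's law: I = V / Z_total = (0.1257 - j24) / (131.5 + j1.537) = -0.001177 - j0.1825 A.
Step 6 — Convert to polar: |I| = 0.1825 A, ∠I = -90.4°.

I = 0.1825∠-90.4° A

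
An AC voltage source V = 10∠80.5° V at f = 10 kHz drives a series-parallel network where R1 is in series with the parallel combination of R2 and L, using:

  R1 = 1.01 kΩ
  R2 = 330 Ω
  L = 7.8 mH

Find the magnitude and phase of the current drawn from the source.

Step 1 — Angular frequency: ω = 2π·f = 2π·1e+04 = 6.283e+04 rad/s.
Step 2 — Component impedances:
  R1: Z = R = 1010 Ω
  R2: Z = R = 330 Ω
  L: Z = jωL = j·6.283e+04·0.0078 = 0 + j490.1 Ω
Step 3 — Parallel branch: R2 || L = 1/(1/R2 + 1/L) = 227.1 + j152.9 Ω.
Step 4 — Series with R1: Z_total = R1 + (R2 || L) = 1237 + j152.9 Ω = 1246∠7.0° Ω.
Step 5 — Source phasor: V = 10∠80.5° V = 1.65 + j9.863 V.
Step 6 — Ohm's law: I = V / Z_total = (1.65 + j9.863) / (1237 + j152.9) = 0.002285 + j0.00769 A.
Step 7 — Convert to polar: |I| = 0.008023 A, ∠I = 73.5°.

I = 0.008023∠73.5° A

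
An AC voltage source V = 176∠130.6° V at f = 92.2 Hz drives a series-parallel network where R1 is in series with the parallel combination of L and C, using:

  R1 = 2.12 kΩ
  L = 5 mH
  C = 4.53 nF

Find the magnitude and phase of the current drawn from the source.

Step 1 — Angular frequency: ω = 2π·f = 2π·92.2 = 579.3 rad/s.
Step 2 — Component impedances:
  R1: Z = R = 2120 Ω
  L: Z = jωL = j·579.3·0.005 = 0 + j2.897 Ω
  C: Z = 1/(jωC) = -j/(ω·C) = 0 - j3.811e+05 Ω
Step 3 — Parallel branch: L || C = 1/(1/L + 1/C) = 0 + j2.897 Ω.
Step 4 — Series with R1: Z_total = R1 + (L || C) = 2120 + j2.897 Ω = 2120∠0.1° Ω.
Step 5 — Source phasor: V = 176∠130.6° V = -114.5 + j133.6 V.
Step 6 — Ohm's law: I = V / Z_total = (-114.5 + j133.6) / (2120 + j2.897) = -0.05394 + j0.06311 A.
Step 7 — Convert to polar: |I| = 0.08302 A, ∠I = 130.5°.

I = 0.08302∠130.5° A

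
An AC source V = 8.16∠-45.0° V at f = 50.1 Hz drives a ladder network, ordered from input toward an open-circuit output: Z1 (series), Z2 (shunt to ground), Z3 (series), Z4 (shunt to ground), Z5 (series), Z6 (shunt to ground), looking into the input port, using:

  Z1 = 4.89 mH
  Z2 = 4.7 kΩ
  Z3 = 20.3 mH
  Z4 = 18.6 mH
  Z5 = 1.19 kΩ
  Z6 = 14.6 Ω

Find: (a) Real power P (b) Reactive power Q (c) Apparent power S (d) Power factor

Step 1 — Angular frequency: ω = 2π·f = 2π·50.1 = 314.8 rad/s.
Step 2 — Component impedances:
  Z1: Z = jωL = j·314.8·0.00489 = 0 + j1.539 Ω
  Z2: Z = R = 4700 Ω
  Z3: Z = jωL = j·314.8·0.0203 = 0 + j6.39 Ω
  Z4: Z = jωL = j·314.8·0.0186 = 0 + j5.855 Ω
  Z5: Z = R = 1190 Ω
  Z6: Z = R = 14.6 Ω
Step 3 — Ladder network (open output): work backward from the far end, alternating series and parallel combinations. Z_in = 0.06036 + j13.78 Ω = 13.78∠89.7° Ω.
Step 4 — Source phasor: V = 8.16∠-45.0° V = 5.77 - j5.77 V.
Step 5 — Current: I = V / Z = -0.4168 - j0.4204 A = 0.592∠-134.7° A.
Step 6 — Complex power: S = V·I* = 0.02115 + j4.83 VA.
Step 7 — Real power: P = Re(S) = 0.02115 W.
Step 8 — Reactive power: Q = Im(S) = 4.83 VAR.
Step 9 — Apparent power: |S| = 4.831 VA.
Step 10 — Power factor: PF = P/|S| = 0.004379 (lagging).

(a) P = 0.02115 W  (b) Q = 4.83 VAR  (c) S = 4.831 VA  (d) PF = 0.004379 (lagging)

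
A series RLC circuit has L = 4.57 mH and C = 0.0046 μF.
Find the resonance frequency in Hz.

Step 1 — Resonance condition Im(Z)=0 gives ω₀ = 1/√(LC).
Step 2 — ω₀ = 1/√(0.00457·4.6e-09) = 2.181e+05 rad/s.
Step 3 — f₀ = ω₀/(2π) = 3.471e+04 Hz.

f₀ = 3.471e+04 Hz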